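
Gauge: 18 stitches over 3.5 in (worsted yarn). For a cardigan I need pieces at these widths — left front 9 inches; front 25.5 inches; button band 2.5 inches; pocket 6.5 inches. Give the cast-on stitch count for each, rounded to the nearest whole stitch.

left front 46; front 131; button band 13; pocket 33.

Rate = 18/3.5 = 5.143 sts per in.
left front: 9 × 5.143 = 46.29 → 46.
front: 25.5 × 5.143 = 131.14 → 131.
button band: 2.5 × 5.143 = 12.86 → 13.
pocket: 6.5 × 5.143 = 33.43 → 33.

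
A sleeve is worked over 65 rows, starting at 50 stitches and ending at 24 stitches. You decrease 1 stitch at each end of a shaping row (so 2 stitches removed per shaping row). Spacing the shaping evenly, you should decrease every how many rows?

Decrease every 5th row.

Stitches to remove: |24 − 50| = 26.
Shaping rows needed: 26 / 2 = 13.
65 rows / 13 = every 5 rows.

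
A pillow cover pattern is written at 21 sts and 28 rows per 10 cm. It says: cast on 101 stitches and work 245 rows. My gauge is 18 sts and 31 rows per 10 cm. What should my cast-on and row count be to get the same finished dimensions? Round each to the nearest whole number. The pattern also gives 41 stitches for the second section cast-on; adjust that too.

Stitches: 101 × 18/21 = 86.57 → 87.
Rows: 245 × 31/28 = 271.25 → 271.
second section cast-on: 41 × 18/21 = 35.14 → 35.

Cast on 87 stitches; work 271 rows; second section cast-on 35 stitches.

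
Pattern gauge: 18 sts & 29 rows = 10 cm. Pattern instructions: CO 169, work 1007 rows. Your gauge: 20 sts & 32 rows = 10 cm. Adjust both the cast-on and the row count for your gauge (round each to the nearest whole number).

Cast on 188 stitches; work 1111 rows.

Stitches: 169 × 20/18 = 187.78 → 188.
Rows: 1007 × 32/29 = 1111.17 → 1111.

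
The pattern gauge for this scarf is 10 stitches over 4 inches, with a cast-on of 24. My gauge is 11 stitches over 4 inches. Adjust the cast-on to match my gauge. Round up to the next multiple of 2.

Cast on 28 stitches.

Scale factor = 11 / 10 = 1.100.
24 × 11 / 10 = 26.40 sts.
→ 28 sts.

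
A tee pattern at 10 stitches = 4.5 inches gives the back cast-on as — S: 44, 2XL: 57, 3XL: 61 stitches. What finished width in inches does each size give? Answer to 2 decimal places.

10/4.5 = 2.222 sts per in.
S: 44 / 2.222 = 19.800 → 19.80 in.
2XL: 57 / 2.222 = 25.650 → 25.65 in.
3XL: 61 / 2.222 = 27.450 → 27.45 in.

S 19.80 inches; 2XL 25.65 inches; 3XL 27.45 inches.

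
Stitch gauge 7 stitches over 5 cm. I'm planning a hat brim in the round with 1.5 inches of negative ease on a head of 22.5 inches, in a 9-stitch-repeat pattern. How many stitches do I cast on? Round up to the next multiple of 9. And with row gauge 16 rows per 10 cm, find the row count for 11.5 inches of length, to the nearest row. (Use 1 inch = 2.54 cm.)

Cast on 81 stitches; work 47 rows.

Finished = 22.5 − 1.5 = 21 inches.
21 inches × 2.54 = 53.34 cm.
7/5 = 1.4 sts per cm; 53.34 × 1.4 = 74.68 sts.
Next multiple of 9 → 81.
11.5 inches = 29.21 cm; × 1.6 = 46.74 → 47 rows.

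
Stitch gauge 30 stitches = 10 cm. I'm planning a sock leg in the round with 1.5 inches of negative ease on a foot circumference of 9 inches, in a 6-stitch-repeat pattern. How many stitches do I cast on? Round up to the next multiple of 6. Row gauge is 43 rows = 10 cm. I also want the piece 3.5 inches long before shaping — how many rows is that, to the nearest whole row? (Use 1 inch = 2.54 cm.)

Finished = 9 − 1.5 = 7.5 inches.
7.5 inches × 2.54 = 19.05 cm.
30/10 = 3 sts per cm; 19.05 × 3 = 57.15 sts.
Next multiple of 6 → 60.
3.5 inches = 8.89 cm; × 4.3 = 38.23 → 38 rows.

Cast on 60 stitches; work 38 rows.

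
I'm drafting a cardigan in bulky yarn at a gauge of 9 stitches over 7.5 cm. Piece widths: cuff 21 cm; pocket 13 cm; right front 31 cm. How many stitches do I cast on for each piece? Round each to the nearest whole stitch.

Rate = 9/7.5 = 1.2 sts per cm.
cuff: 21 × 1.2 = 25.20 → 25.
pocket: 13 × 1.2 = 15.60 → 16.
right front: 31 × 1.2 = 37.20 → 37.

cuff 25; pocket 16; right front 37.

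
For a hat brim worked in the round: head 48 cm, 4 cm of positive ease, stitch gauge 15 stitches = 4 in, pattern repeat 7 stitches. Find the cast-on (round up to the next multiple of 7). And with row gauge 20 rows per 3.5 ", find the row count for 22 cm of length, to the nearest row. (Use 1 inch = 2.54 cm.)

Finished = 48 + 4 = 52 cm.
52 cm × 1/2.54 = 20.47 inches.
15/4 = 3.75 sts per in; 20.47 × 3.75 = 76.77 sts.
Next multiple of 7 → 77.
22 cm = 8.66 inches; × 5.714 = 49.49 → 49 rows.

Cast on 77 stitches; work 49 rows.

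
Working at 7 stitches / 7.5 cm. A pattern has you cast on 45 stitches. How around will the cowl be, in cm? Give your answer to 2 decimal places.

7 stitches / 7.5 cm = 0.933 stitches per cm.
45 / 0.933 = 48.214 cm.

48.21 cm.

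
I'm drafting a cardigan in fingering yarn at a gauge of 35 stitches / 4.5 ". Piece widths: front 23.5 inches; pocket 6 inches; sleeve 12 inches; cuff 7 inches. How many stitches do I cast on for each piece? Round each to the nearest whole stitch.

Rate = 35/4.5 = 7.778 sts per in.
front: 23.5 × 7.778 = 182.78 → 183.
pocket: 6 × 7.778 = 46.67 → 47.
sleeve: 12 × 7.778 = 93.33 → 93.
cuff: 7 × 7.778 = 54.44 → 54.

front 183; pocket 47; sleeve 93; cuff 54.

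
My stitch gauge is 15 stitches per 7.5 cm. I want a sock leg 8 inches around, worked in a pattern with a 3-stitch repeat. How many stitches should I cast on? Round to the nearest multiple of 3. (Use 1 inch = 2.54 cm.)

8 in = 8 × 2.54 = 20.32 cm.
15 / 7.5 = 2 sts/cm.
20.32 × 2 = 40.64 sts.
→ 42.

CO 42 sts.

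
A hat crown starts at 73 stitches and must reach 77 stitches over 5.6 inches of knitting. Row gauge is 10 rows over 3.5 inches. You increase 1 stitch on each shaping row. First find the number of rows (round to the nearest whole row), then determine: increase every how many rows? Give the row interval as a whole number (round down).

Rows = 5.6 × 2.857 = 16.0 → 16 rows.
Stitches to add: 4 → 4 shaping rows (at 1 st each).
16 / 4 = 4.00 → every 4 rows.

Increase every 4th row.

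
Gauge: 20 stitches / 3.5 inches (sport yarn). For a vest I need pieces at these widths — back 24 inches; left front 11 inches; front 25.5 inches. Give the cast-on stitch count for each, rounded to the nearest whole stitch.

back 137; left front 63; front 146.

Rate = 20/3.5 = 5.714 sts per in.
back: 24 × 5.714 = 137.14 → 137.
left front: 11 × 5.714 = 62.86 → 63.
front: 25.5 × 5.714 = 145.71 → 146.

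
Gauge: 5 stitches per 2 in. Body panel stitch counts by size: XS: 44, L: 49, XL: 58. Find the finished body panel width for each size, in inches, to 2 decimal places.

5/2 = 2.5 sts per in.
XS: 44 / 2.5 = 17.600 → 17.60 in.
L: 49 / 2.5 = 19.600 → 19.60 in.
XL: 58 / 2.5 = 23.200 → 23.20 in.

XS 17.60 inches; L 19.60 inches; XL 23.20 inches.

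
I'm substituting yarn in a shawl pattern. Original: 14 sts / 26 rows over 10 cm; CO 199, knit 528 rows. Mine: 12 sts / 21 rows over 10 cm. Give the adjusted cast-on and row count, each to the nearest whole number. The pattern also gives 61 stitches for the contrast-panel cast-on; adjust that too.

Cast on 171 stitches; work 426 rows; contrast-panel cast-on 52 stitches.

Stitches: 199 × 12/14 = 170.57 → 171.
Rows: 528 × 21/26 = 426.46 → 426.
contrast-panel cast-on: 61 × 12/14 = 52.29 → 52.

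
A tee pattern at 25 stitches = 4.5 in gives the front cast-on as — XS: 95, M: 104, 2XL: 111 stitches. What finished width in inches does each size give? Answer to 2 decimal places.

25/4.5 = 5.556 sts per in.
XS: 95 / 5.556 = 17.100 → 17.10 in.
M: 104 / 5.556 = 18.720 → 18.72 in.
2XL: 111 / 5.556 = 19.980 → 19.98 in.

XS 17.10 inches; M 18.72 inches; 2XL 19.98 inches.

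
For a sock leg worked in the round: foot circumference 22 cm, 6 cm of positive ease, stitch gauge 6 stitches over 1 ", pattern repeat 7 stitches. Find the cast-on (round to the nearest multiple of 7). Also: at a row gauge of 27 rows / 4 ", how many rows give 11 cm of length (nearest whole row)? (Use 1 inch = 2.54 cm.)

Cast on 63 stitches; work 29 rows.

Finished = 22 + 6 = 28 cm.
28 cm × 1/2.54 = 11.02 inches.
6/1 = 6 sts per in; 11.02 × 6 = 66.14 sts.
Nearest multiple of 7 → 63.
11 cm = 4.33 inches; × 6.75 = 29.23 → 29 rows.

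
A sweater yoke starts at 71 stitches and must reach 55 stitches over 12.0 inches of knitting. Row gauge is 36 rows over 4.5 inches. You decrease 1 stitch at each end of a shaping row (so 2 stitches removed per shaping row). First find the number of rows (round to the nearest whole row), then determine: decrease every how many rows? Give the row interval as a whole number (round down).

Decrease every 12th row.

Rows = 12.0 × 8 = 96.0 → 96 rows.
Stitches to remove: 16 → 8 shaping rows (at 2 st each).
96 / 8 = 12.00 → every 12 rows.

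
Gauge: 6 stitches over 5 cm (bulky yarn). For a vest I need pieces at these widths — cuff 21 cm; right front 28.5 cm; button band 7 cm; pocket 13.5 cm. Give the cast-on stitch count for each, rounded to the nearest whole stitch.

Rate = 6/5 = 1.2 sts per cm.
cuff: 21 × 1.2 = 25.20 → 25.
right front: 28.5 × 1.2 = 34.20 → 34.
button band: 7 × 1.2 = 8.40 → 8.
pocket: 13.5 × 1.2 = 16.20 → 16.

cuff 25; right front 34; button band 8; pocket 16.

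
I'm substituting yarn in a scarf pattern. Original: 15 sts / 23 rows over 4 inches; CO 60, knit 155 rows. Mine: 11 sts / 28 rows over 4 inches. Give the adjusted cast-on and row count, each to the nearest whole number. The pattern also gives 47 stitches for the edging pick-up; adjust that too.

Stitches: 60 × 11/15 = 44.00 → 44.
Rows: 155 × 28/23 = 188.70 → 189.
edging pick-up: 47 × 11/15 = 34.47 → 34.

Cast on 44 stitches; work 189 rows; edging pick-up 34 stitches.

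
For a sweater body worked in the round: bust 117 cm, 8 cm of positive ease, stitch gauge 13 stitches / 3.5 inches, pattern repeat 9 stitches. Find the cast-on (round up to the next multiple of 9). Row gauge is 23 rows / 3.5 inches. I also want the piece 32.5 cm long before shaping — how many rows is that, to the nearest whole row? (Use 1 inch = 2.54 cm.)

Cast on 189 stitches; work 84 rows.

Finished = 117 + 8 = 125 cm.
125 cm × 1/2.54 = 49.21 inches.
13/3.5 = 3.714 sts per in; 49.21 × 3.714 = 182.79 sts.
Next multiple of 9 → 189.
32.5 cm = 12.80 inches; × 6.571 = 84.08 → 84 rows.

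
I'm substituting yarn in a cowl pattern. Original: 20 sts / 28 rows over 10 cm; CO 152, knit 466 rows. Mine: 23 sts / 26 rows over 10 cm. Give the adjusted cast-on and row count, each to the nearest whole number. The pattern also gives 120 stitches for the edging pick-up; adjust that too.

Cast on 175 stitches; work 433 rows; edging pick-up 138 stitches.

Stitches: 152 × 23/20 = 174.80 → 175.
Rows: 466 × 26/28 = 432.71 → 433.
edging pick-up: 120 × 23/20 = 138.00 → 138.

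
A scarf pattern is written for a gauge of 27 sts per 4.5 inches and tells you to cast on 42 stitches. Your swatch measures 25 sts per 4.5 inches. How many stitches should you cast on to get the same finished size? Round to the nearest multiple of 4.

40 stitches.

Scale factor = 25 / 27 = 0.926.
42 × 25 / 27 = 38.89 sts.
→ 40 sts.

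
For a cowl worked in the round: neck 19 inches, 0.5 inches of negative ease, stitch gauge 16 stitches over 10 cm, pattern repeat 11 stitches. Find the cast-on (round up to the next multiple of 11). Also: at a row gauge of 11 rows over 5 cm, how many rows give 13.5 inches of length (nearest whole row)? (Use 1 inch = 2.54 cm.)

Cast on 77 stitches; work 75 rows.

Finished = 19 − 0.5 = 18.5 inches.
18.5 inches × 2.54 = 46.99 cm.
16/10 = 1.6 sts per cm; 46.99 × 1.6 = 75.18 sts.
Next multiple of 11 → 77.
13.5 inches = 34.29 cm; × 2.2 = 75.44 → 75 rows.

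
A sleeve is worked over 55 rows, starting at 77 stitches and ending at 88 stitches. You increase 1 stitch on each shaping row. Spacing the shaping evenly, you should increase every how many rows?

Increase every 5th row.

Stitches to add: |88 − 77| = 11.
Shaping rows needed: 11 / 1 = 11.
55 rows / 11 = every 5 rows.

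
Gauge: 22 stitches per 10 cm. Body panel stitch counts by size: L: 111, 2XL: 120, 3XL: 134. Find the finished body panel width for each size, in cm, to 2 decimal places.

L 50.45 cm; 2XL 54.55 cm; 3XL 60.91 cm.

22/10 = 2.2 sts per cm.
L: 111 / 2.2 = 50.455 → 50.45 cm.
2XL: 120 / 2.2 = 54.545 → 54.55 cm.
3XL: 134 / 2.2 = 60.909 → 60.91 cm.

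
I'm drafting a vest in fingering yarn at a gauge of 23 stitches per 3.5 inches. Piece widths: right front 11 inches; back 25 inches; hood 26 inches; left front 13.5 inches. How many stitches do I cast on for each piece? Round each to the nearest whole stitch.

Rate = 23/3.5 = 6.571 sts per in.
right front: 11 × 6.571 = 72.29 → 72.
back: 25 × 6.571 = 164.29 → 164.
hood: 26 × 6.571 = 170.86 → 171.
left front: 13.5 × 6.571 = 88.71 → 89.

right front 72; back 164; hood 171; left front 89.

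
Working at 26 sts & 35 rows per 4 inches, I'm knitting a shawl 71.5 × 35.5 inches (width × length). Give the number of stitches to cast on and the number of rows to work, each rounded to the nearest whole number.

Stitch gauge = 26/4 = 6.5 sts/in; 71.5 × 6.5 = 464.75 → 465 sts.
Row gauge = 35/4 = 8.75 rows/in; 35.5 × 8.75 = 310.62 → 311 rows.

Cast on 465 stitches and work 311 rows.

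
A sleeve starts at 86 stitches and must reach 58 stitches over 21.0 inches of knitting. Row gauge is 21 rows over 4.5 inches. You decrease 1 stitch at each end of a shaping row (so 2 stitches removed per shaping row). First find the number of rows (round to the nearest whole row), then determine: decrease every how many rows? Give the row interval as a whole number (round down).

Rows = 21.0 × 4.667 = 98.0 → 98 rows.
Stitches to remove: 28 → 14 shaping rows (at 2 st each).
98 / 14 = 7.00 → every 7 rows.

Decrease every 7th row.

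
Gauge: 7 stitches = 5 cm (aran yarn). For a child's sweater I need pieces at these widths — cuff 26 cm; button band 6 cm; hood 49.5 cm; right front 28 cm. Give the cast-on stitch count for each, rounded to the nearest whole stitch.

cuff 36; button band 8; hood 69; right front 39.

Rate = 7/5 = 1.4 sts per cm.
cuff: 26 × 1.4 = 36.40 → 36.
button band: 6 × 1.4 = 8.40 → 8.
hood: 49.5 × 1.4 = 69.30 → 69.
right front: 28 × 1.4 = 39.20 → 39.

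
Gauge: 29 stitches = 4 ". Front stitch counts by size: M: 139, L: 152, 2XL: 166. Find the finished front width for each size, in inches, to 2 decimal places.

29/4 = 7.25 sts per in.
M: 139 / 7.25 = 19.172 → 19.17 in.
L: 152 / 7.25 = 20.966 → 20.97 in.
2XL: 166 / 7.25 = 22.897 → 22.90 in.

M 19.17 inches; L 20.97 inches; 2XL 22.90 inches.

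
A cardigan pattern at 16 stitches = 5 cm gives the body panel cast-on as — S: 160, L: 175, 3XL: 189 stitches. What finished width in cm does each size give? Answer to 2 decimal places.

S 50.00 cm; L 54.69 cm; 3XL 59.06 cm.

16/5 = 3.2 sts per cm.
S: 160 / 3.2 = 50.000 → 50.00 cm.
L: 175 / 3.2 = 54.688 → 54.69 cm.
3XL: 189 / 3.2 = 59.062 → 59.06 cm.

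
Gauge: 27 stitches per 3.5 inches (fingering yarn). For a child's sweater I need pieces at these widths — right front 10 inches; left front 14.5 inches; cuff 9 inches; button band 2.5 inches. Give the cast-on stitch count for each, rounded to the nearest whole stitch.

Rate = 27/3.5 = 7.714 sts per in.
right front: 10 × 7.714 = 77.14 → 77.
left front: 14.5 × 7.714 = 111.86 → 112.
cuff: 9 × 7.714 = 69.43 → 69.
button band: 2.5 × 7.714 = 19.29 → 19.

right front 77; left front 112; cuff 69; button band 19.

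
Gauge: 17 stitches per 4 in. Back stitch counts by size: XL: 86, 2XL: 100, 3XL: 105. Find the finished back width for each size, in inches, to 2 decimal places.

XL 20.24 inches; 2XL 23.53 inches; 3XL 24.71 inches.

17/4 = 4.25 sts per in.
XL: 86 / 4.25 = 20.235 → 20.24 in.
2XL: 100 / 4.25 = 23.529 → 23.53 in.
3XL: 105 / 4.25 = 24.706 → 24.71 in.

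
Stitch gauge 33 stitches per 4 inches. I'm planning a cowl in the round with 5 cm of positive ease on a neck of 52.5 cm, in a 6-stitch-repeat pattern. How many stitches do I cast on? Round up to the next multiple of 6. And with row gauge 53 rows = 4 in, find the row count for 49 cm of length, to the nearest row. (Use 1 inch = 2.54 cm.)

Finished = 52.5 + 5 = 57.5 cm.
57.5 cm × 1/2.54 = 22.64 inches.
33/4 = 8.25 sts per in; 22.64 × 8.25 = 186.76 sts.
Next multiple of 6 → 192.
49 cm = 19.29 inches; × 13.25 = 255.61 → 256 rows.

Cast on 192 stitches; work 256 rows.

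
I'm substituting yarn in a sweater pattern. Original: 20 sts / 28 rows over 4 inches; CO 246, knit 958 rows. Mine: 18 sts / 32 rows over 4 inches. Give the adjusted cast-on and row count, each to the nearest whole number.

Cast on 221 stitches; work 1095 rows.

Stitches: 246 × 18/20 = 221.40 → 221.
Rows: 958 × 32/28 = 1094.86 → 1095.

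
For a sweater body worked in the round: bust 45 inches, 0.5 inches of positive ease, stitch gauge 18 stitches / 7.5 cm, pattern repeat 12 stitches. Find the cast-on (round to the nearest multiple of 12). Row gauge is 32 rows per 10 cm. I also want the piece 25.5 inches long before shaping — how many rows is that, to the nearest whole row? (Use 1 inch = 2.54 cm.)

Finished = 45 + 0.5 = 45.5 inches.
45.5 inches × 2.54 = 115.57 cm.
18/7.5 = 2.4 sts per cm; 115.57 × 2.4 = 277.37 sts.
Nearest multiple of 12 → 276.
25.5 inches = 64.77 cm; × 3.2 = 207.26 → 207 rows.

Cast on 276 stitches; work 207 rows.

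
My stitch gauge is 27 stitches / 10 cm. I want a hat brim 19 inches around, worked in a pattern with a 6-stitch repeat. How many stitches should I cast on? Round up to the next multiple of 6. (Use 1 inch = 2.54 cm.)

19 in = 19 × 2.54 = 48.26 cm.
27 / 10 = 2.7 sts/cm.
48.26 × 2.7 = 130.30 sts.
→ 132.

Cast on 132 stitches.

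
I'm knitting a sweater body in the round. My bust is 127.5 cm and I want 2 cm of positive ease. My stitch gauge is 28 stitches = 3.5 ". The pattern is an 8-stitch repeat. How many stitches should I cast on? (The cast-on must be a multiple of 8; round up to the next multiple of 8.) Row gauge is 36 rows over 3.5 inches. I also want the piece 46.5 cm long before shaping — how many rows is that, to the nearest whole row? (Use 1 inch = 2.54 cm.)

Finished = 127.5 + 2 = 129.5 cm.
129.5 cm × 1/2.54 = 50.98 inches.
28/3.5 = 8 sts per in; 50.98 × 8 = 407.87 sts.
Next multiple of 8 → 408.
46.5 cm = 18.31 inches; × 10.286 = 188.30 → 188 rows.

Cast on 408 stitches; work 188 rows.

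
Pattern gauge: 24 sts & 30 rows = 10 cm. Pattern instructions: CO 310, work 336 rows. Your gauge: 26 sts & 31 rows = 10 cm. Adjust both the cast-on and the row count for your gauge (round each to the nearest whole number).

Stitches: 310 × 26/24 = 335.83 → 336.
Rows: 336 × 31/30 = 347.20 → 347.

Cast on 336 stitches; work 347 rows.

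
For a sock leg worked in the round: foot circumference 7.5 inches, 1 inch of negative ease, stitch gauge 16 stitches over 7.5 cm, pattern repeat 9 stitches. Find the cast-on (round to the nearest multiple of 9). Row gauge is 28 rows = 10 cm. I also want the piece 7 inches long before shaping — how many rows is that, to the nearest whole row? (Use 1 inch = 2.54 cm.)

Cast on 36 stitches; work 50 rows.

Finished = 7.5 − 1 = 6.5 inches.
6.5 inches × 2.54 = 16.51 cm.
16/7.5 = 2.133 sts per cm; 16.51 × 2.133 = 35.22 sts.
Nearest multiple of 9 → 36.
7 inches = 17.78 cm; × 2.8 = 49.78 → 50 rows.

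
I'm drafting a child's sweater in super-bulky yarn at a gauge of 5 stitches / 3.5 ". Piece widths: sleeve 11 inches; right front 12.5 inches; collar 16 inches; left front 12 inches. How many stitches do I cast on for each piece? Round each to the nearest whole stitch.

sleeve 16; right front 18; collar 23; left front 17.

Rate = 5/3.5 = 1.429 sts per in.
sleeve: 11 × 1.429 = 15.71 → 16.
right front: 12.5 × 1.429 = 17.86 → 18.
collar: 16 × 1.429 = 22.86 → 23.
left front: 12 × 1.429 = 17.14 → 17.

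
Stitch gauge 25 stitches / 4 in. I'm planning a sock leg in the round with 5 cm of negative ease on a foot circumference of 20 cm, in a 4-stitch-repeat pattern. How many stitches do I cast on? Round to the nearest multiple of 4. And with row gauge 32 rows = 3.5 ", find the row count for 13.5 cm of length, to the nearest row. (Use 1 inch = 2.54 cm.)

Cast on 36 stitches; work 49 rows.

Finished = 20 − 5 = 15 cm.
15 cm × 1/2.54 = 5.91 inches.
25/4 = 6.25 sts per in; 5.91 × 6.25 = 36.91 sts.
Nearest multiple of 4 → 36.
13.5 cm = 5.31 inches; × 9.143 = 48.59 → 49 rows.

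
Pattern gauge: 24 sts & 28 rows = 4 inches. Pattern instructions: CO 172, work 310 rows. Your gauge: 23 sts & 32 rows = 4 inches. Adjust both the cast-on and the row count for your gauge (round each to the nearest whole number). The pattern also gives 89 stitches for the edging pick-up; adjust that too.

Cast on 165 stitches; work 354 rows; edging pick-up 85 stitches.

Stitches: 172 × 23/24 = 164.83 → 165.
Rows: 310 × 32/28 = 354.29 → 354.
edging pick-up: 89 × 23/24 = 85.29 → 85.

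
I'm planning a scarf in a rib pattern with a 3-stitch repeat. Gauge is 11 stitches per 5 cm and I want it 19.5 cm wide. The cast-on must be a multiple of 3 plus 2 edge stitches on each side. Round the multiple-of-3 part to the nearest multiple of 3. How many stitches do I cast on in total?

11 / 5 = 2.2 sts per cm.
19.5 × 2.2 = 42.90 sts.
Less 4 edge sts → 38.90 for the repeat.
Nearest multiple of 3: 39.
Add back 4 edge sts → 43.

CO 43 sts.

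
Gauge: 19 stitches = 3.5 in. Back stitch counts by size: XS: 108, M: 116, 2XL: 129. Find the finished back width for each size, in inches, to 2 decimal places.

XS 19.89 inches; M 21.37 inches; 2XL 23.76 inches.

19/3.5 = 5.429 sts per in.
XS: 108 / 5.429 = 19.895 → 19.89 in.
M: 116 / 5.429 = 21.368 → 21.37 in.
2XL: 129 / 5.429 = 23.763 → 23.76 in.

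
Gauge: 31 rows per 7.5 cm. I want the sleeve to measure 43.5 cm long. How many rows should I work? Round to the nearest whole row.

Work 180 rows.

31 rows / 7.5 cm = 4.133 rows per cm.
43.5 × 4.133 = 179.80 rows.
Round to nearest → 180.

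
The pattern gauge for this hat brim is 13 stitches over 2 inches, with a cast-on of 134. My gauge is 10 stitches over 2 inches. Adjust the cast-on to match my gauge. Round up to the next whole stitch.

CO 104 sts.

Scale factor = 10 / 13 = 0.769.
134 × 10 / 13 = 103.08 sts.
→ 104 sts.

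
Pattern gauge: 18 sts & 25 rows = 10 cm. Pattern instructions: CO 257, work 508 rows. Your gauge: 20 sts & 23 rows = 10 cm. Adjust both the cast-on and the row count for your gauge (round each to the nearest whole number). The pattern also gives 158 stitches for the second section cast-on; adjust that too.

Stitches: 257 × 20/18 = 285.56 → 286.
Rows: 508 × 23/25 = 467.36 → 467.
second section cast-on: 158 × 20/18 = 175.56 → 176.

Cast on 286 stitches; work 467 rows; second section cast-on 176 stitches.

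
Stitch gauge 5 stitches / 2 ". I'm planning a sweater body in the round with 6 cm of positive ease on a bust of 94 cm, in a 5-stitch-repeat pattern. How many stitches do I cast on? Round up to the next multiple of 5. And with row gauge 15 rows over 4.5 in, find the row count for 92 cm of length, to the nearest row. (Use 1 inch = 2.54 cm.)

Cast on 100 stitches; work 121 rows.

Finished = 94 + 6 = 100 cm.
100 cm × 1/2.54 = 39.37 inches.
5/2 = 2.5 sts per in; 39.37 × 2.5 = 98.43 sts.
Next multiple of 5 → 100.
92 cm = 36.22 inches; × 3.333 = 120.73 → 121 rows.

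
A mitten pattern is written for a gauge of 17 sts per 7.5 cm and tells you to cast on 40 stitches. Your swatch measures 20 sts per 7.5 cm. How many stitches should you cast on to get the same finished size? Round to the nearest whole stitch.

Scale factor = 20 / 17 = 1.176.
40 × 20 / 17 = 47.06 sts.
→ 47 sts.

CO 47 sts.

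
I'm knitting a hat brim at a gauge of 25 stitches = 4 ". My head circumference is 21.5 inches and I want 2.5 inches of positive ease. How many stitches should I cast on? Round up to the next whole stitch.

CO 150 sts.

Finished = 21.5 + 2.5 = 24 in.
25 / 4 = 6.25 sts per inch.
24.00 × 6.25 = 150.00 sts.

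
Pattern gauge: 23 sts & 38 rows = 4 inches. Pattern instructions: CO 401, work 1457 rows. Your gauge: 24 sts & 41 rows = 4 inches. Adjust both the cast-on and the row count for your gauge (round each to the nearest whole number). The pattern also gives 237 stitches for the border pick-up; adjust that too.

Cast on 418 stitches; work 1572 rows; border pick-up 247 stitches.

Stitches: 401 × 24/23 = 418.43 → 418.
Rows: 1457 × 41/38 = 1572.03 → 1572.
border pick-up: 237 × 24/23 = 247.30 → 247.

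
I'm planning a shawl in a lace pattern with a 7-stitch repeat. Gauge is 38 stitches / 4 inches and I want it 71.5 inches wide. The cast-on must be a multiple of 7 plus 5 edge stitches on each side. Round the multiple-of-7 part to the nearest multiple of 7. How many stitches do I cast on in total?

38 / 4 = 9.5 sts per inch.
71.5 × 9.5 = 679.25 sts.
Less 10 edge sts → 669.25 for the repeat.
Nearest multiple of 7: 672.
Add back 10 edge sts → 682.

682 stitches.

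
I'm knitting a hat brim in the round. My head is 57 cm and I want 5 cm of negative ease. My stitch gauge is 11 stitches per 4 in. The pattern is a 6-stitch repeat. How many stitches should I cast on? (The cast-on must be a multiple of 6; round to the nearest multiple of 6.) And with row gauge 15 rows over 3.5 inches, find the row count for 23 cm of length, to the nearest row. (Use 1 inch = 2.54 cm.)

Finished = 57 − 5 = 52 cm.
52 cm × 1/2.54 = 20.47 inches.
11/4 = 2.75 sts per in; 20.47 × 2.75 = 56.30 sts.
Nearest multiple of 6 → 54.
23 cm = 9.06 inches; × 4.286 = 38.81 → 39 rows.

Cast on 54 stitches; work 39 rows.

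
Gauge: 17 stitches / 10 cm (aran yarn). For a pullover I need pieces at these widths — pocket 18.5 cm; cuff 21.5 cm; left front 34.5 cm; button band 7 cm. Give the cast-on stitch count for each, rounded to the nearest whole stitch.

Rate = 17/10 = 1.7 sts per cm.
pocket: 18.5 × 1.7 = 31.45 → 31.
cuff: 21.5 × 1.7 = 36.55 → 37.
left front: 34.5 × 1.7 = 58.65 → 59.
button band: 7 × 1.7 = 11.90 → 12.

pocket 31; cuff 37; left front 59; button band 12.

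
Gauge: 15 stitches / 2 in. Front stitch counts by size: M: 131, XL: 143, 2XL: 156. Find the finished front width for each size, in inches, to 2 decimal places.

15/2 = 7.5 sts per in.
M: 131 / 7.5 = 17.467 → 17.47 in.
XL: 143 / 7.5 = 19.067 → 19.07 in.
2XL: 156 / 7.5 = 20.800 → 20.80 in.

M 17.47 inches; XL 19.07 inches; 2XL 20.80 inches.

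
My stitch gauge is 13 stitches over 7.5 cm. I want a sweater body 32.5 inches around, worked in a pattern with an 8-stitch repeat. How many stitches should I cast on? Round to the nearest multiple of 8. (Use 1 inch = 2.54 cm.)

144 stitches.

32.5 in = 32.5 × 2.54 = 82.55 cm.
13 / 7.5 = 1.733 sts/cm.
82.55 × 1.733 = 143.09 sts.
→ 144.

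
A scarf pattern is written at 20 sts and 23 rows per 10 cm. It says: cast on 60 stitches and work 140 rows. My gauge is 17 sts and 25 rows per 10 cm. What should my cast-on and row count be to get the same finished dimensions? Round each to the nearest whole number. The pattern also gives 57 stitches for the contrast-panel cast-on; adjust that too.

Stitches: 60 × 17/20 = 51.00 → 51.
Rows: 140 × 25/23 = 152.17 → 152.
contrast-panel cast-on: 57 × 17/20 = 48.45 → 48.

Cast on 51 stitches; work 152 rows; contrast-panel cast-on 48 stitches.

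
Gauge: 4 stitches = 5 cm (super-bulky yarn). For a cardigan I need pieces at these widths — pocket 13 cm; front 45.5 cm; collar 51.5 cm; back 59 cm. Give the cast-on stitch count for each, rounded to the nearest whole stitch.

Rate = 4/5 = 0.8 sts per cm.
pocket: 13 × 0.8 = 10.40 → 10.
front: 45.5 × 0.8 = 36.40 → 36.
collar: 51.5 × 0.8 = 41.20 → 41.
back: 59 × 0.8 = 47.20 → 47.

pocket 10; front 36; collar 41; back 47.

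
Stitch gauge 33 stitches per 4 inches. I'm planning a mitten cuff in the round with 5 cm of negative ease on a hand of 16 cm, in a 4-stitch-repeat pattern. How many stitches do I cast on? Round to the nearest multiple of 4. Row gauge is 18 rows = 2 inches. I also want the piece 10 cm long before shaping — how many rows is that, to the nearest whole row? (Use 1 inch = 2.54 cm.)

Cast on 36 stitches; work 35 rows.

Finished = 16 − 5 = 11 cm.
11 cm × 1/2.54 = 4.33 inches.
33/4 = 8.25 sts per in; 4.33 × 8.25 = 35.73 sts.
Nearest multiple of 4 → 36.
10 cm = 3.94 inches; × 9 = 35.43 → 35 rows.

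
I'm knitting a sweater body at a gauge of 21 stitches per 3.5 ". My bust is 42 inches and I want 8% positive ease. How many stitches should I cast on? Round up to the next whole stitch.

Finished = 42 × 1.08 = 45.36 in.
21 / 3.5 = 6 sts per inch.
45.36 × 6 = 272.16 sts.
→ 273 sts.

Cast on 273 stitches.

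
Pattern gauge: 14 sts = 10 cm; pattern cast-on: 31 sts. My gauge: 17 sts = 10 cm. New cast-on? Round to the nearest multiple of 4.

Scale factor = 17 / 14 = 1.214.
31 × 17 / 14 = 37.64 sts.
→ 36 sts.

CO 36 sts.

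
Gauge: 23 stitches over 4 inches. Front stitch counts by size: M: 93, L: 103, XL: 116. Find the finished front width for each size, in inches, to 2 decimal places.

23/4 = 5.75 sts per in.
M: 93 / 5.75 = 16.174 → 16.17 in.
L: 103 / 5.75 = 17.913 → 17.91 in.
XL: 116 / 5.75 = 20.174 → 20.17 in.

M 16.17 inches; L 17.91 inches; XL 20.17 inches.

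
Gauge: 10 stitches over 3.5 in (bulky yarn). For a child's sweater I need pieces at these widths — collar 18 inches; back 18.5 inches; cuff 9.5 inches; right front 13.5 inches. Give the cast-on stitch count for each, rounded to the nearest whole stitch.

Rate = 10/3.5 = 2.857 sts per in.
collar: 18 × 2.857 = 51.43 → 51.
back: 18.5 × 2.857 = 52.86 → 53.
cuff: 9.5 × 2.857 = 27.14 → 27.
right front: 13.5 × 2.857 = 38.57 → 39.

collar 51; back 53; cuff 27; right front 39.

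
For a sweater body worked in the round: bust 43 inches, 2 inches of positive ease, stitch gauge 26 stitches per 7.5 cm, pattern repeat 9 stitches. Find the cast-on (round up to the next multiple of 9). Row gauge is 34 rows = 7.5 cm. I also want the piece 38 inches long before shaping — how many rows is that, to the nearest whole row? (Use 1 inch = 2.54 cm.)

Finished = 43 + 2 = 45 inches.
45 inches × 2.54 = 114.30 cm.
26/7.5 = 3.467 sts per cm; 114.30 × 3.467 = 396.24 sts.
Next multiple of 9 → 405.
38 inches = 96.52 cm; × 4.533 = 437.56 → 438 rows.

Cast on 405 stitches; work 438 rows.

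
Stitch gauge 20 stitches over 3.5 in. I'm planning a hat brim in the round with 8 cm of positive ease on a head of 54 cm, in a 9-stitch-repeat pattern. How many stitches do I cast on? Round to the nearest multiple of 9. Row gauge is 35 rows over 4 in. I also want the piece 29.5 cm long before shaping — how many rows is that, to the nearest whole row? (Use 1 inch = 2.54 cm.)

Finished = 54 + 8 = 62 cm.
62 cm × 1/2.54 = 24.41 inches.
20/3.5 = 5.714 sts per in; 24.41 × 5.714 = 139.48 sts.
Nearest multiple of 9 → 135.
29.5 cm = 11.61 inches; × 8.75 = 101.62 → 102 rows.

Cast on 135 stitches; work 102 rows.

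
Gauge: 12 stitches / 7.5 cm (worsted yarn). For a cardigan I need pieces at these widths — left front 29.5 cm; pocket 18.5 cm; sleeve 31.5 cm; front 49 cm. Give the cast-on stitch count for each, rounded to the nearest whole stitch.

left front 47; pocket 30; sleeve 50; front 78.

Rate = 12/7.5 = 1.6 sts per cm.
left front: 29.5 × 1.6 = 47.20 → 47.
pocket: 18.5 × 1.6 = 29.60 → 30.
sleeve: 31.5 × 1.6 = 50.40 → 50.
front: 49 × 1.6 = 78.40 → 78.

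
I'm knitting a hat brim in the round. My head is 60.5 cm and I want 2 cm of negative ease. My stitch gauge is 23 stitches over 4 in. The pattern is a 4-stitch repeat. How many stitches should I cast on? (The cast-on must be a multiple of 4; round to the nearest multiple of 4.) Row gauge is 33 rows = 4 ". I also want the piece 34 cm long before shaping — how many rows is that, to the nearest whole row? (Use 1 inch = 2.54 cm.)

Finished = 60.5 − 2 = 58.5 cm.
58.5 cm × 1/2.54 = 23.03 inches.
23/4 = 5.75 sts per in; 23.03 × 5.75 = 132.43 sts.
Nearest multiple of 4 → 132.
34 cm = 13.39 inches; × 8.25 = 110.43 → 110 rows.

Cast on 132 stitches; work 110 rows.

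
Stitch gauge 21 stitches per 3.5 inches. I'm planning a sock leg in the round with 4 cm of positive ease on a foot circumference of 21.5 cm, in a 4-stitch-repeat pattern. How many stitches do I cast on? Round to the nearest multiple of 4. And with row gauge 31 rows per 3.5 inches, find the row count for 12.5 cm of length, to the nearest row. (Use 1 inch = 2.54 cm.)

Cast on 60 stitches; work 44 rows.

Finished = 21.5 + 4 = 25.5 cm.
25.5 cm × 1/2.54 = 10.04 inches.
21/3.5 = 6 sts per in; 10.04 × 6 = 60.24 sts.
Nearest multiple of 4 → 60.
12.5 cm = 4.92 inches; × 8.857 = 43.59 → 44 rows.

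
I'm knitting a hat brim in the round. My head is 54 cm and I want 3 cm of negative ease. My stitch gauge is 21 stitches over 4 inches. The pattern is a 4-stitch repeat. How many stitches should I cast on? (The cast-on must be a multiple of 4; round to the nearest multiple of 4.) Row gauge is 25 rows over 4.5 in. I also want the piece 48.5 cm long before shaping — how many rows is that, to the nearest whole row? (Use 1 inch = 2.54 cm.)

Cast on 104 stitches; work 106 rows.

Finished = 54 − 3 = 51 cm.
51 cm × 1/2.54 = 20.08 inches.
21/4 = 5.25 sts per in; 20.08 × 5.25 = 105.41 sts.
Nearest multiple of 4 → 104.
48.5 cm = 19.09 inches; × 5.556 = 106.08 → 106 rows.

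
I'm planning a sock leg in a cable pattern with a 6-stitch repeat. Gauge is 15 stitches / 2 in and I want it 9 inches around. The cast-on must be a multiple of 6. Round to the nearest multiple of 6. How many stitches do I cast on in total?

Cast on 66 stitches.

15 / 2 = 7.5 sts per inch.
9 × 7.5 = 67.50 sts.
Nearest multiple of 6: 66.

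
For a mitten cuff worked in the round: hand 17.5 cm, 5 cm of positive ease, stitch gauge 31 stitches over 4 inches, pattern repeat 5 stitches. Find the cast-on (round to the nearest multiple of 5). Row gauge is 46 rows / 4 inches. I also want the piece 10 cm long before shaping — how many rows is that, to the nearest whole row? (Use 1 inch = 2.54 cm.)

Cast on 70 stitches; work 45 rows.

Finished = 17.5 + 5 = 22.5 cm.
22.5 cm × 1/2.54 = 8.86 inches.
31/4 = 7.75 sts per in; 8.86 × 7.75 = 68.65 sts.
Nearest multiple of 5 → 70.
10 cm = 3.94 inches; × 11.5 = 45.28 → 45 rows.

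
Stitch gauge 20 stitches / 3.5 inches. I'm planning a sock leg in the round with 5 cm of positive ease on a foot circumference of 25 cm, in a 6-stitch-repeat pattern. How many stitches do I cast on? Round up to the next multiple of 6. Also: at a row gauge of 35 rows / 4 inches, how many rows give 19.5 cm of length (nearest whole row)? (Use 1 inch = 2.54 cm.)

Cast on 72 stitches; work 67 rows.

Finished = 25 + 5 = 30 cm.
30 cm × 1/2.54 = 11.81 inches.
20/3.5 = 5.714 sts per in; 11.81 × 5.714 = 67.49 sts.
Next multiple of 6 → 72.
19.5 cm = 7.68 inches; × 8.75 = 67.18 → 67 rows.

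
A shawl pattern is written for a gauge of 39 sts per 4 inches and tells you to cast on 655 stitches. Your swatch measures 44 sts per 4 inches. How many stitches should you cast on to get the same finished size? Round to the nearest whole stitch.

Scale factor = 44 / 39 = 1.128.
655 × 44 / 39 = 738.97 sts.
→ 739 sts.

CO 739 sts.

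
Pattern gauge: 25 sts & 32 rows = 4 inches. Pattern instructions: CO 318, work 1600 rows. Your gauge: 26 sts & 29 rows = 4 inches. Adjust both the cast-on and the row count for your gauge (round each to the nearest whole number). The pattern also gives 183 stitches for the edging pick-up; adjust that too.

Stitches: 318 × 26/25 = 330.72 → 331.
Rows: 1600 × 29/32 = 1450.00 → 1450.
edging pick-up: 183 × 26/25 = 190.32 → 190.

Cast on 331 stitches; work 1450 rows; edging pick-up 190 stitches.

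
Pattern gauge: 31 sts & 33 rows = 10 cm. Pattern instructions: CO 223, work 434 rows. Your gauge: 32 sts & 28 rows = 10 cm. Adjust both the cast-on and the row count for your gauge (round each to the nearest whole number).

Stitches: 223 × 32/31 = 230.19 → 230.
Rows: 434 × 28/33 = 368.24 → 368.

Cast on 230 stitches; work 368 rows.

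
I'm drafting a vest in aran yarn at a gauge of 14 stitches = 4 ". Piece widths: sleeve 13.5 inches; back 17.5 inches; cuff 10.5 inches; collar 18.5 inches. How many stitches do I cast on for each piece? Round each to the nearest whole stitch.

Rate = 14/4 = 3.5 sts per in.
sleeve: 13.5 × 3.5 = 47.25 → 47.
back: 17.5 × 3.5 = 61.25 → 61.
cuff: 10.5 × 3.5 = 36.75 → 37.
collar: 18.5 × 3.5 = 64.75 → 65.

sleeve 47; back 61; cuff 37; collar 65.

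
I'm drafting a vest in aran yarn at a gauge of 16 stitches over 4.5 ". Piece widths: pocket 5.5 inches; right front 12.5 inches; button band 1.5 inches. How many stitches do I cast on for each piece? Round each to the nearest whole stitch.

pocket 20; right front 44; button band 5.

Rate = 16/4.5 = 3.556 sts per in.
pocket: 5.5 × 3.556 = 19.56 → 20.
right front: 12.5 × 3.556 = 44.44 → 44.
button band: 1.5 × 3.556 = 5.33 → 5.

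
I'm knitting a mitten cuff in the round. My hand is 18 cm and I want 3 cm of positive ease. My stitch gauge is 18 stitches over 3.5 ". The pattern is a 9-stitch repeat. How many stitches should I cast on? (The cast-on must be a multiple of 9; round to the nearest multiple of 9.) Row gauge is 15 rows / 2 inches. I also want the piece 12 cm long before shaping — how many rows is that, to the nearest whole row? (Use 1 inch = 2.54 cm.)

Cast on 45 stitches; work 35 rows.

Finished = 18 + 3 = 21 cm.
21 cm × 1/2.54 = 8.27 inches.
18/3.5 = 5.143 sts per in; 8.27 × 5.143 = 42.52 sts.
Nearest multiple of 9 → 45.
12 cm = 4.72 inches; × 7.5 = 35.43 → 35 rows.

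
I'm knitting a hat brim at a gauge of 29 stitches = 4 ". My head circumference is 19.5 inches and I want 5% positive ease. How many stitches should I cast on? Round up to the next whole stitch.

CO 149 sts.

Finished = 19.5 × 1.05 = 20.48 in.
29 / 4 = 7.25 sts per inch.
20.48 × 7.25 = 148.44 sts.
→ 149 sts.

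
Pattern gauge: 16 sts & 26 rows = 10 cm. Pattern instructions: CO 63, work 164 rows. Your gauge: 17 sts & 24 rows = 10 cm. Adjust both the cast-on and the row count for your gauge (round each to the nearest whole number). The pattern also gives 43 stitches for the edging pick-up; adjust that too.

Cast on 67 stitches; work 151 rows; edging pick-up 46 stitches.

Stitches: 63 × 17/16 = 66.94 → 67.
Rows: 164 × 24/26 = 151.38 → 151.
edging pick-up: 43 × 17/16 = 45.69 → 46.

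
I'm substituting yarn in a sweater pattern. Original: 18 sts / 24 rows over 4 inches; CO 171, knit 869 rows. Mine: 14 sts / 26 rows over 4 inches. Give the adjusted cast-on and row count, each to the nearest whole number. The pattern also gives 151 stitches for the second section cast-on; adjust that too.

Stitches: 171 × 14/18 = 133.00 → 133.
Rows: 869 × 26/24 = 941.42 → 941.
second section cast-on: 151 × 14/18 = 117.44 → 117.

Cast on 133 stitches; work 941 rows; second section cast-on 117 stitches.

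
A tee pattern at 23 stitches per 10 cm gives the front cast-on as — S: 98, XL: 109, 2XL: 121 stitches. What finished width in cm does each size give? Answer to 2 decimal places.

23/10 = 2.3 sts per cm.
S: 98 / 2.3 = 42.609 → 42.61 cm.
XL: 109 / 2.3 = 47.391 → 47.39 cm.
2XL: 121 / 2.3 = 52.609 → 52.61 cm.

S 42.61 cm; XL 47.39 cm; 2XL 52.61 cm.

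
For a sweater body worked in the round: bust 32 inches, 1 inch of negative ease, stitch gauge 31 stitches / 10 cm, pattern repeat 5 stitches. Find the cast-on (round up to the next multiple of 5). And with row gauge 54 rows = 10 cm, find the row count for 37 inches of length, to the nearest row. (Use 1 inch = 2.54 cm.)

Finished = 32 − 1 = 31 inches.
31 inches × 2.54 = 78.74 cm.
31/10 = 3.1 sts per cm; 78.74 × 3.1 = 244.09 sts.
Next multiple of 5 → 245.
37 inches = 93.98 cm; × 5.4 = 507.49 → 507 rows.

Cast on 245 stitches; work 507 rows.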